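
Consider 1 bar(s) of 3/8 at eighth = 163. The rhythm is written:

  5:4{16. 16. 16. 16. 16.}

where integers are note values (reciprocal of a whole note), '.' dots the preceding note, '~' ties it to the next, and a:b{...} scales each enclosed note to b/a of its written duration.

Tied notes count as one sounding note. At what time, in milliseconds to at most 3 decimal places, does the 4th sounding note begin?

note 4 onset = 9/5b = 662.577ms

1. 0.0ms @ 0 + 220.859ms (3/5)
2. 220.859ms @ 3/5 + 220.859ms (3/5)
3. 441.718ms @ 6/5 + 220.859ms (3/5)
4. 662.577ms @ 9/5 + 220.859ms (3/5)
5. 883.436ms @ 12/5 + 220.859ms (3/5)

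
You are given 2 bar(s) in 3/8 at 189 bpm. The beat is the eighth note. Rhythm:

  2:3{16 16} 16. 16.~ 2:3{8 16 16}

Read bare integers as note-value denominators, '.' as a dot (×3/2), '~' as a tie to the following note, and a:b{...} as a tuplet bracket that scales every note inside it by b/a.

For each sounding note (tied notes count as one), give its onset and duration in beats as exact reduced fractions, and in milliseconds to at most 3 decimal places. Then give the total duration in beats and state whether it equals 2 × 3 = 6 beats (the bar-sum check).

1) 0.0ms=0b +238.095ms=3/4b
2) 238.095ms=3/4b +238.095ms=3/4b
3) 476.19ms=3/2b +238.095ms=3/4b
4) 714.286ms=9/4b +714.286ms=9/4b
5) 1428.571ms=9/2b +238.095ms=3/4b
6) 1666.667ms=21/4b +238.095ms=3/4b
Σ=6b of 6 (189bpm 3/8) — PASS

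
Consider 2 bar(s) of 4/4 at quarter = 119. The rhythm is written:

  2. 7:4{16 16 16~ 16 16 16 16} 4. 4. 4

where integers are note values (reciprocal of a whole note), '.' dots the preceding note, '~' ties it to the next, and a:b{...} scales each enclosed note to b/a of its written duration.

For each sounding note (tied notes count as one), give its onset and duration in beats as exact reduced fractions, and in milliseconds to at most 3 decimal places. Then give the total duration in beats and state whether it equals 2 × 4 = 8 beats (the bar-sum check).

1) 0.0ms=0b +1512.605ms=3b
2) 1512.605ms=3b +72.029ms=1/7b
3) 1584.634ms=22/7b +72.029ms=1/7b
4) 1656.663ms=23/7b +144.058ms=2/7b
5) 1800.72ms=25/7b +72.029ms=1/7b
6) 1872.749ms=26/7b +72.029ms=1/7b
7) 1944.778ms=27/7b +72.029ms=1/7b
8) 2016.807ms=4b +756.303ms=3/2b
9) 2773.109ms=11/2b +756.303ms=3/2b
10) 3529.412ms=7b +504.202ms=1b
Σ=8b of 8 (119bpm 4/4) — PASS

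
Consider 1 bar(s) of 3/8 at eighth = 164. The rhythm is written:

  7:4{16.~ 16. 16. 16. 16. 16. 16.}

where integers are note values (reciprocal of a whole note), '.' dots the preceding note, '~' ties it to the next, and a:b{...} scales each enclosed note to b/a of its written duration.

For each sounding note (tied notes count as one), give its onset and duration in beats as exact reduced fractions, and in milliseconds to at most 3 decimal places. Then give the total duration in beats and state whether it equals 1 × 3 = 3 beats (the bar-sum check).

1) 0.0ms=0b +313.589ms=6/7b
2) 313.589ms=6/7b +156.794ms=3/7b
3) 470.383ms=9/7b +156.794ms=3/7b
4) 627.178ms=12/7b +156.794ms=3/7b
5) 783.972ms=15/7b +156.794ms=3/7b
6) 940.767ms=18/7b +156.794ms=3/7b
Σ=3b of 3 (164bpm 3/8) — PASS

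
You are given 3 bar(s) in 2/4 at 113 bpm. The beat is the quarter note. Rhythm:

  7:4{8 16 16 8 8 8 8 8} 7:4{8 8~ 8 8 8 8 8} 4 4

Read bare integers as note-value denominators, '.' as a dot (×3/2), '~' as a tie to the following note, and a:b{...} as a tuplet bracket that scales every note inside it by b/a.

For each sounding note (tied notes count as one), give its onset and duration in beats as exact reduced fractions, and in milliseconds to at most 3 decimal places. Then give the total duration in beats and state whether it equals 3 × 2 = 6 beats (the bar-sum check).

1) 0.0ms=0b +151.707ms=2/7b
2) 151.707ms=2/7b +75.853ms=1/7b
3) 227.56ms=3/7b +75.853ms=1/7b
4) 303.413ms=4/7b +151.707ms=2/7b
5) 455.12ms=6/7b +151.707ms=2/7b
6) 606.827ms=8/7b +151.707ms=2/7b
7) 758.534ms=10/7b +151.707ms=2/7b
8) 910.24ms=12/7b +151.707ms=2/7b
9) 1061.947ms=2b +151.707ms=2/7b
10) 1213.654ms=16/7b +303.413ms=4/7b
11) 1517.067ms=20/7b +151.707ms=2/7b
12) 1668.774ms=22/7b +151.707ms=2/7b
13) 1820.48ms=24/7b +151.707ms=2/7b
14) 1972.187ms=26/7b +151.707ms=2/7b
15) 2123.894ms=4b +530.973ms=1b
16) 2654.867ms=5b +530.973ms=1b
Σ=6b of 6 (113bpm 2/4) — PASS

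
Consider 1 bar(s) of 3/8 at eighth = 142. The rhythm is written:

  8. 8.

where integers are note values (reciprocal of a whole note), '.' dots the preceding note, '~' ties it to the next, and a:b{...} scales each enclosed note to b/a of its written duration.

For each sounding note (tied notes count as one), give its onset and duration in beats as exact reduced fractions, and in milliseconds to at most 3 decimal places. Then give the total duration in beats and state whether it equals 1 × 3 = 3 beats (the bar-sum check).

1) 0.0ms=0b +633.803ms=3/2b
2) 633.803ms=3/2b +633.803ms=3/2b
Σ=3b of 3 (142bpm 3/8) — PASS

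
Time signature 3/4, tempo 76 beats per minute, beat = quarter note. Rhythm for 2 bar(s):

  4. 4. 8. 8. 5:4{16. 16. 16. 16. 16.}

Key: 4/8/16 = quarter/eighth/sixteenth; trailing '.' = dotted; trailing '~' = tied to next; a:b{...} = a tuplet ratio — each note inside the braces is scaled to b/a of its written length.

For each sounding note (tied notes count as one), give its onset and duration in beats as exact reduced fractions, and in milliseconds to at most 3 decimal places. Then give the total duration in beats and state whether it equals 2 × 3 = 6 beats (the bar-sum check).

1) 0.0ms=0b +1184.211ms=3/2b
2) 1184.211ms=3/2b +1184.211ms=3/2b
3) 2368.421ms=3b +592.105ms=3/4b
4) 2960.526ms=15/4b +592.105ms=3/4b
5) 3552.632ms=9/2b +236.842ms=3/10b
6) 3789.474ms=24/5b +236.842ms=3/10b
7) 4026.316ms=51/10b +236.842ms=3/10b
8) 4263.158ms=27/5b +236.842ms=3/10b
9) 4500.0ms=57/10b +236.842ms=3/10b
Σ=6b of 6 (76bpm 3/4) — PASS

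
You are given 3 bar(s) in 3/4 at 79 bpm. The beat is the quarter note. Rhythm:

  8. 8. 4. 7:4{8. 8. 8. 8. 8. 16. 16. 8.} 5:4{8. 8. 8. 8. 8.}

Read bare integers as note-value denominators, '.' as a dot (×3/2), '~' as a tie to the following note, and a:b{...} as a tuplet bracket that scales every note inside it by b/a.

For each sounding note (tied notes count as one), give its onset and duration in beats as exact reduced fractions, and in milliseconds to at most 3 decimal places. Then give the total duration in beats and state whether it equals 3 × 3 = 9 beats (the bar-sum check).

1) 0.0ms=0b +569.62ms=3/4b
2) 569.62ms=3/4b +569.62ms=3/4b
3) 1139.241ms=3/2b +1139.241ms=3/2b
4) 2278.481ms=3b +325.497ms=3/7b
5) 2603.978ms=24/7b +325.497ms=3/7b
6) 2929.476ms=27/7b +325.497ms=3/7b
7) 3254.973ms=30/7b +325.497ms=3/7b
8) 3580.47ms=33/7b +325.497ms=3/7b
9) 3905.967ms=36/7b +162.749ms=3/14b
10) 4068.716ms=75/14b +162.749ms=3/14b
11) 4231.465ms=39/7b +325.497ms=3/7b
12) 4556.962ms=6b +455.696ms=3/5b
13) 5012.658ms=33/5b +455.696ms=3/5b
14) 5468.354ms=36/5b +455.696ms=3/5b
15) 5924.051ms=39/5b +455.696ms=3/5b
16) 6379.747ms=42/5b +455.696ms=3/5b
Σ=9b of 9 (79bpm 3/4) — PASS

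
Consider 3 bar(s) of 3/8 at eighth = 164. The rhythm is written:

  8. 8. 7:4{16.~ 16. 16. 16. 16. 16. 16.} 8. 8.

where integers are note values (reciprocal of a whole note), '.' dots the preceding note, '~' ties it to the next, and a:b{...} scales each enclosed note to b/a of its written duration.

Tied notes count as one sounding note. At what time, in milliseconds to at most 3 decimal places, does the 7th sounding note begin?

1. 0.0ms @ 0 + 548.78ms (3/2)
2. 548.78ms @ 3/2 + 548.78ms (3/2)
3. 1097.561ms @ 3 + 313.589ms (6/7)
4. 1411.15ms @ 27/7 + 156.794ms (3/7)
5. 1567.944ms @ 30/7 + 156.794ms (3/7)
6. 1724.739ms @ 33/7 + 156.794ms (3/7)
7. 1881.533ms @ 36/7 + 156.794ms (3/7)
8. 2038.328ms @ 39/7 + 156.794ms (3/7)
9. 2195.122ms @ 6 + 548.78ms (3/2)
10. 2743.902ms @ 15/2 + 548.78ms (3/2)

note 7 onset = 36/7b = 1881.533ms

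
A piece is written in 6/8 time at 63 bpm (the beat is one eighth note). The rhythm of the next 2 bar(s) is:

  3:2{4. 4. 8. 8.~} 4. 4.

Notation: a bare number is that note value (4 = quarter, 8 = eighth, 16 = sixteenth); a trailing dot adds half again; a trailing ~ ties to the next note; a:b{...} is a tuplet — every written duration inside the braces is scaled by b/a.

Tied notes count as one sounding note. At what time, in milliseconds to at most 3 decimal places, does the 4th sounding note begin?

note 4 onset = 5b = 4761.905ms

1. 0.0ms @ 0 + 1904.762ms (2)
2. 1904.762ms @ 2 + 1904.762ms (2)
3. 3809.524ms @ 4 + 952.381ms (1)
4. 4761.905ms @ 5 + 3809.524ms (4)
5. 8571.429ms @ 9 + 2857.143ms (3)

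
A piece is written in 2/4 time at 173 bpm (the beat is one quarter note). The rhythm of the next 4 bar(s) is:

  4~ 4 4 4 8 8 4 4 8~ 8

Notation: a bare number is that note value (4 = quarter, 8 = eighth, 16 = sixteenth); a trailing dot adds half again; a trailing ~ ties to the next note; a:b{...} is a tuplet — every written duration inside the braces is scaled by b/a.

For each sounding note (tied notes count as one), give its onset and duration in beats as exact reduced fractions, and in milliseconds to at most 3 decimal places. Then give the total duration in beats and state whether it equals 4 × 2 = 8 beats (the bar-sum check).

1) 0.0ms=0b +693.642ms=2b
2) 693.642ms=2b +346.821ms=1b
3) 1040.462ms=3b +346.821ms=1b
4) 1387.283ms=4b +173.41ms=1/2b
5) 1560.694ms=9/2b +173.41ms=1/2b
6) 1734.104ms=5b +346.821ms=1b
7) 2080.925ms=6b +346.821ms=1b
8) 2427.746ms=7b +346.821ms=1b
Σ=8b of 8 (173bpm 2/4) — PASS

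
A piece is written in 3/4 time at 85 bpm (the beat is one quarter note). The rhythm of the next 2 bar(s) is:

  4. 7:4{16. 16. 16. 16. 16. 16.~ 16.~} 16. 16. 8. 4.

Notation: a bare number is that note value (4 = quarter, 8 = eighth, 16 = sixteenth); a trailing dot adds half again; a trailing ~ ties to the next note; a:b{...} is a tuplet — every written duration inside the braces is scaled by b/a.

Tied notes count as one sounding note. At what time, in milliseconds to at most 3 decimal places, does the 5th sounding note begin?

1. 0.0ms @ 0 + 1058.824ms (3/2)
2. 1058.824ms @ 3/2 + 151.261ms (3/14)
3. 1210.084ms @ 12/7 + 151.261ms (3/14)
4. 1361.345ms @ 27/14 + 151.261ms (3/14)
5. 1512.605ms @ 15/7 + 151.261ms (3/14)
6. 1663.866ms @ 33/14 + 151.261ms (3/14)
7. 1815.126ms @ 18/7 + 567.227ms (45/56)
8. 2382.353ms @ 27/8 + 264.706ms (3/8)
9. 2647.059ms @ 15/4 + 529.412ms (3/4)
10. 3176.471ms @ 9/2 + 1058.824ms (3/2)

note 5 onset = 15/7b = 1512.605ms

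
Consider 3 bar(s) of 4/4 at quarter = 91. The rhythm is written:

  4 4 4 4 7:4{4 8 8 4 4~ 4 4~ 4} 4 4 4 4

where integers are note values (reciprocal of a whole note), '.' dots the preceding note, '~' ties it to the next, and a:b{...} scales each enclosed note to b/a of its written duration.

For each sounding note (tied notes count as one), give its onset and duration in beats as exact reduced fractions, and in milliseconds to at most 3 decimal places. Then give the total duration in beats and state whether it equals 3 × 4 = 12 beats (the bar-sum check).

1) 0.0ms=0b +659.341ms=1b
2) 659.341ms=1b +659.341ms=1b
3) 1318.681ms=2b +659.341ms=1b
4) 1978.022ms=3b +659.341ms=1b
5) 2637.363ms=4b +376.766ms=4/7b
6) 3014.129ms=32/7b +188.383ms=2/7b
7) 3202.512ms=34/7b +188.383ms=2/7b
8) 3390.895ms=36/7b +376.766ms=4/7b
9) 3767.661ms=40/7b +753.532ms=8/7b
10) 4521.193ms=48/7b +753.532ms=8/7b
11) 5274.725ms=8b +659.341ms=1b
12) 5934.066ms=9b +659.341ms=1b
13) 6593.407ms=10b +659.341ms=1b
14) 7252.747ms=11b +659.341ms=1b
Σ=12b of 12 (91bpm 4/4) — PASS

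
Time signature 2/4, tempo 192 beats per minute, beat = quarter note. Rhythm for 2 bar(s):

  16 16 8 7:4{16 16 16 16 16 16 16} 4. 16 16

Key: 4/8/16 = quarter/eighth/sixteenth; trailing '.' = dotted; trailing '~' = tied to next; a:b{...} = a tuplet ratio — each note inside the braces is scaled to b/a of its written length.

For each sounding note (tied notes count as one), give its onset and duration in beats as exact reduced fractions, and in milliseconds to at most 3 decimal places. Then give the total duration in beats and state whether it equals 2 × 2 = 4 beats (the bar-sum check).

1) 0.0ms=0b +78.125ms=1/4b
2) 78.125ms=1/4b +78.125ms=1/4b
3) 156.25ms=1/2b +156.25ms=1/2b
4) 312.5ms=1b +44.643ms=1/7b
5) 357.143ms=8/7b +44.643ms=1/7b
6) 401.786ms=9/7b +44.643ms=1/7b
7) 446.429ms=10/7b +44.643ms=1/7b
8) 491.071ms=11/7b +44.643ms=1/7b
9) 535.714ms=12/7b +44.643ms=1/7b
10) 580.357ms=13/7b +44.643ms=1/7b
11) 625.0ms=2b +468.75ms=3/2b
12) 1093.75ms=7/2b +78.125ms=1/4b
13) 1171.875ms=15/4b +78.125ms=1/4b
Σ=4b of 4 (192bpm 2/4) — PASS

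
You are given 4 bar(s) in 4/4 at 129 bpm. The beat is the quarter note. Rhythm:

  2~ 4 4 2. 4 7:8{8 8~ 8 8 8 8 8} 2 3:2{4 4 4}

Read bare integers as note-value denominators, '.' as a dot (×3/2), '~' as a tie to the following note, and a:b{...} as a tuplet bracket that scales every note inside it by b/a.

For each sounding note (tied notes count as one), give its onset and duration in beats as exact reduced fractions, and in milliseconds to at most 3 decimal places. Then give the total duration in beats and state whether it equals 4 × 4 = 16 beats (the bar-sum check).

1) 0.0ms=0b +1395.349ms=3b
2) 1395.349ms=3b +465.116ms=1b
3) 1860.465ms=4b +1395.349ms=3b
4) 3255.814ms=7b +465.116ms=1b
5) 3720.93ms=8b +265.781ms=4/7b
6) 3986.711ms=60/7b +531.561ms=8/7b
7) 4518.272ms=68/7b +265.781ms=4/7b
8) 4784.053ms=72/7b +265.781ms=4/7b
9) 5049.834ms=76/7b +265.781ms=4/7b
10) 5315.615ms=80/7b +265.781ms=4/7b
11) 5581.395ms=12b +930.233ms=2b
12) 6511.628ms=14b +310.078ms=2/3b
13) 6821.705ms=44/3b +310.078ms=2/3b
14) 7131.783ms=46/3b +310.078ms=2/3b
Σ=16b of 16 (129bpm 4/4) — PASS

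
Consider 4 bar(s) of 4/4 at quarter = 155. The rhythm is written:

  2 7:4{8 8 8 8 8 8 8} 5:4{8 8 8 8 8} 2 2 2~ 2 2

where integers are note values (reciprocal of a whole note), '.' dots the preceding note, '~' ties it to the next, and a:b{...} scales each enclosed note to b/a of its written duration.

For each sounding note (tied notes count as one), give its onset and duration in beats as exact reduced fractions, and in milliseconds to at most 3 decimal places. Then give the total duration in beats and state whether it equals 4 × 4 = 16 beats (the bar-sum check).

1) 0.0ms=0b +774.194ms=2b
2) 774.194ms=2b +110.599ms=2/7b
3) 884.793ms=16/7b +110.599ms=2/7b
4) 995.392ms=18/7b +110.599ms=2/7b
5) 1105.991ms=20/7b +110.599ms=2/7b
6) 1216.59ms=22/7b +110.599ms=2/7b
7) 1327.189ms=24/7b +110.599ms=2/7b
8) 1437.788ms=26/7b +110.599ms=2/7b
9) 1548.387ms=4b +154.839ms=2/5b
10) 1703.226ms=22/5b +154.839ms=2/5b
11) 1858.065ms=24/5b +154.839ms=2/5b
12) 2012.903ms=26/5b +154.839ms=2/5b
13) 2167.742ms=28/5b +154.839ms=2/5b
14) 2322.581ms=6b +774.194ms=2b
15) 3096.774ms=8b +774.194ms=2b
16) 3870.968ms=10b +1548.387ms=4b
17) 5419.355ms=14b +774.194ms=2b
Σ=16b of 16 (155bpm 4/4) — PASS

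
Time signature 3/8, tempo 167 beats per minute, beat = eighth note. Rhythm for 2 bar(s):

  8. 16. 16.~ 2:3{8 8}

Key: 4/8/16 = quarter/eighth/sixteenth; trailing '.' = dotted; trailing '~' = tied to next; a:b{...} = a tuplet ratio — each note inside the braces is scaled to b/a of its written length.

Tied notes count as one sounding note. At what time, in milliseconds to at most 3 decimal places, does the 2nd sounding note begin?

note 2 onset = 3/2b = 538.922ms

1. 0.0ms @ 0 + 538.922ms (3/2)
2. 538.922ms @ 3/2 + 269.461ms (3/4)
3. 808.383ms @ 9/4 + 808.383ms (9/4)
4. 1616.766ms @ 9/2 + 538.922ms (3/2)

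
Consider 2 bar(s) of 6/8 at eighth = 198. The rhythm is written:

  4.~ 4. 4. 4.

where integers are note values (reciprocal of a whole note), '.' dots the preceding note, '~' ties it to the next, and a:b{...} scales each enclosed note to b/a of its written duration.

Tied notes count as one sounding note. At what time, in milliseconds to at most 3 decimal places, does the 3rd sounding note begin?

note 3 onset = 9b = 2727.273ms

1. 0.0ms @ 0 + 1818.182ms (6)
2. 1818.182ms @ 6 + 909.091ms (3)
3. 2727.273ms @ 9 + 909.091ms (3)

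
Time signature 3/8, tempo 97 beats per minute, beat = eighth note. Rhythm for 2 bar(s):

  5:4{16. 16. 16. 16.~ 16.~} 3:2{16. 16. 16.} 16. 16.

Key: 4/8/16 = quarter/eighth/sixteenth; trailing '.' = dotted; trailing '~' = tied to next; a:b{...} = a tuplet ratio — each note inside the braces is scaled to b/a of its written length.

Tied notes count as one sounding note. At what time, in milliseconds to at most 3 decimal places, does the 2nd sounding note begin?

1. 0.0ms @ 0 + 371.134ms (3/5)
2. 371.134ms @ 3/5 + 371.134ms (3/5)
3. 742.268ms @ 6/5 + 371.134ms (3/5)
4. 1113.402ms @ 9/5 + 1051.546ms (17/10)
5. 2164.948ms @ 7/2 + 309.278ms (1/2)
6. 2474.227ms @ 4 + 309.278ms (1/2)
7. 2783.505ms @ 9/2 + 463.918ms (3/4)
8. 3247.423ms @ 21/4 + 463.918ms (3/4)

note 2 onset = 3/5b = 371.134ms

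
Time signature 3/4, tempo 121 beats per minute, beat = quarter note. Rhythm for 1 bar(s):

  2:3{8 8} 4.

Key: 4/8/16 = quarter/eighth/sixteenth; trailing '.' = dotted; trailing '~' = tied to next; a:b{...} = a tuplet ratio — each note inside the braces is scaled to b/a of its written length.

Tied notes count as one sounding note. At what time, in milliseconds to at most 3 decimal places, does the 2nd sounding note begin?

1. 0.0ms @ 0 + 371.901ms (3/4)
2. 371.901ms @ 3/4 + 371.901ms (3/4)
3. 743.802ms @ 3/2 + 743.802ms (3/2)

note 2 onset = 3/4b = 371.901ms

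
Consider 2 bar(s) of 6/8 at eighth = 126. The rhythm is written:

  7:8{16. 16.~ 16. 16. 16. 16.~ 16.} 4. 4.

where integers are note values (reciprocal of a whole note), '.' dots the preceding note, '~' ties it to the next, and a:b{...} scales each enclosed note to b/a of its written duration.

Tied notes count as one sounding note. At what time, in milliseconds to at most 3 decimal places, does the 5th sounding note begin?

1. 0.0ms @ 0 + 408.163ms (6/7)
2. 408.163ms @ 6/7 + 816.327ms (12/7)
3. 1224.49ms @ 18/7 + 408.163ms (6/7)
4. 1632.653ms @ 24/7 + 408.163ms (6/7)
5. 2040.816ms @ 30/7 + 816.327ms (12/7)
6. 2857.143ms @ 6 + 1428.571ms (3)
7. 4285.714ms @ 9 + 1428.571ms (3)

note 5 onset = 30/7b = 2040.816ms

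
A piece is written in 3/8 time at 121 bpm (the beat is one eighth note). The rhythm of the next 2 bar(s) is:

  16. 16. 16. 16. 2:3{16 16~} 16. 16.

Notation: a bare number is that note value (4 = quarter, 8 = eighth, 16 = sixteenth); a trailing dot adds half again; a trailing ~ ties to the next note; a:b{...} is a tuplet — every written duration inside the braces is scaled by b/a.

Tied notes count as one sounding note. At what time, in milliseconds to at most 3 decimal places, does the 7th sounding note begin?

1. 0.0ms @ 0 + 371.901ms (3/4)
2. 371.901ms @ 3/4 + 371.901ms (3/4)
3. 743.802ms @ 3/2 + 371.901ms (3/4)
4. 1115.702ms @ 9/4 + 371.901ms (3/4)
5. 1487.603ms @ 3 + 371.901ms (3/4)
6. 1859.504ms @ 15/4 + 743.802ms (3/2)
7. 2603.306ms @ 21/4 + 371.901ms (3/4)

note 7 onset = 21/4b = 2603.306ms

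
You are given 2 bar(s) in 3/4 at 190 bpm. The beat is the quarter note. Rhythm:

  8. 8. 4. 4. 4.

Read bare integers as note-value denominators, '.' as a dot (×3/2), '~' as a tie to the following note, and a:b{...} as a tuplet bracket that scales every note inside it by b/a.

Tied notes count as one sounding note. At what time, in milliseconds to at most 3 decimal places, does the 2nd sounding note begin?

note 2 onset = 3/4b = 236.842ms

1. 0.0ms @ 0 + 236.842ms (3/4)
2. 236.842ms @ 3/4 + 236.842ms (3/4)
3. 473.684ms @ 3/2 + 473.684ms (3/2)
4. 947.368ms @ 3 + 473.684ms (3/2)
5. 1421.053ms @ 9/2 + 473.684ms (3/2)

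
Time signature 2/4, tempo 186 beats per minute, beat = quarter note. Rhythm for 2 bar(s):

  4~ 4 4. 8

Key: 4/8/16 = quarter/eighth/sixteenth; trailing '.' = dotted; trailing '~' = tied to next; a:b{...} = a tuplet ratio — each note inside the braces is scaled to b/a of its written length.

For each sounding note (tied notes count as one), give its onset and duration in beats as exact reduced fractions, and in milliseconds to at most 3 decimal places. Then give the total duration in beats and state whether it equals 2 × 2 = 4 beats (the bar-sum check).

1) 0.0ms=0b +645.161ms=2b
2) 645.161ms=2b +483.871ms=3/2b
3) 1129.032ms=7/2b +161.29ms=1/2b
Σ=4b of 4 (186bpm 2/4) — PASS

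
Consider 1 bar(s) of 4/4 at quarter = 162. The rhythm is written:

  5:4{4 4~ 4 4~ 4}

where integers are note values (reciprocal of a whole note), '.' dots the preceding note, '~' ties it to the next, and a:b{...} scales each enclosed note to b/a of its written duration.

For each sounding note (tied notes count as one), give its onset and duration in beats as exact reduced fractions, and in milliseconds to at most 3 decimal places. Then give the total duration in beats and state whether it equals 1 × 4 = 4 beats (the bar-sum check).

1) 0.0ms=0b +296.296ms=4/5b
2) 296.296ms=4/5b +592.593ms=8/5b
3) 888.889ms=12/5b +592.593ms=8/5b
Σ=4b of 4 (162bpm 4/4) — PASS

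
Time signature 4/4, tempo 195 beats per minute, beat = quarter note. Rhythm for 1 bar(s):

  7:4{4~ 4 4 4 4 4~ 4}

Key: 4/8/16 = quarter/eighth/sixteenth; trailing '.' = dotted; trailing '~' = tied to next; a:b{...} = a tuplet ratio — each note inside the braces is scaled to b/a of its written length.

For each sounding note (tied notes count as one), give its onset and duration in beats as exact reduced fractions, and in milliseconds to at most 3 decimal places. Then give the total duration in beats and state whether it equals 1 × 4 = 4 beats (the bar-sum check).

1) 0.0ms=0b +351.648ms=8/7b
2) 351.648ms=8/7b +175.824ms=4/7b
3) 527.473ms=12/7b +175.824ms=4/7b
4) 703.297ms=16/7b +175.824ms=4/7b
5) 879.121ms=20/7b +351.648ms=8/7b
Σ=4b of 4 (195bpm 4/4) — PASS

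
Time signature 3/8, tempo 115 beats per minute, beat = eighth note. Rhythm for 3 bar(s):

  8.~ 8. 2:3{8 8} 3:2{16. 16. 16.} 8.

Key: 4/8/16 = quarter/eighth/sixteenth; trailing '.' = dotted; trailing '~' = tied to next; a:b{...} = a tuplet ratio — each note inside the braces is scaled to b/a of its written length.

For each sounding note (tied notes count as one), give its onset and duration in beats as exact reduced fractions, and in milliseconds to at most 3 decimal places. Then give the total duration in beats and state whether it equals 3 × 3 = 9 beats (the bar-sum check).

1) 0.0ms=0b +1565.217ms=3b
2) 1565.217ms=3b +782.609ms=3/2b
3) 2347.826ms=9/2b +782.609ms=3/2b
4) 3130.435ms=6b +260.87ms=1/2b
5) 3391.304ms=13/2b +260.87ms=1/2b
6) 3652.174ms=7b +260.87ms=1/2b
7) 3913.043ms=15/2b +782.609ms=3/2b
Σ=9b of 9 (115bpm 3/8) — PASS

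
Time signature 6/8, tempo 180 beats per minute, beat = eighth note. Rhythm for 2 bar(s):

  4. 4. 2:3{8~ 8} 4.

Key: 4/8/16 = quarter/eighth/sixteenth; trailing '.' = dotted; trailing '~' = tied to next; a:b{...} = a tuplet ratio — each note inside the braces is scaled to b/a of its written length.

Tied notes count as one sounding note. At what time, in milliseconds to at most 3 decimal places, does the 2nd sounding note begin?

1. 0.0ms @ 0 + 1000.0ms (3)
2. 1000.0ms @ 3 + 1000.0ms (3)
3. 2000.0ms @ 6 + 1000.0ms (3)
4. 3000.0ms @ 9 + 1000.0ms (3)

note 2 onset = 3b = 1000.0ms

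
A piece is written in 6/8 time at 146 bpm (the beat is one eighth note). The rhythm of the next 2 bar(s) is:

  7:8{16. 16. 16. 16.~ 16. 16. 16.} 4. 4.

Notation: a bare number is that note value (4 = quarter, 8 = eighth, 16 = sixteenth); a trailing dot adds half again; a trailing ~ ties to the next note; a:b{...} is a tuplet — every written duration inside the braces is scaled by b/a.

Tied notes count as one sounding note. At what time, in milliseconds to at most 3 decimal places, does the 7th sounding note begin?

note 7 onset = 6b = 2465.753ms

1. 0.0ms @ 0 + 352.25ms (6/7)
2. 352.25ms @ 6/7 + 352.25ms (6/7)
3. 704.501ms @ 12/7 + 352.25ms (6/7)
4. 1056.751ms @ 18/7 + 704.501ms (12/7)
5. 1761.252ms @ 30/7 + 352.25ms (6/7)
6. 2113.503ms @ 36/7 + 352.25ms (6/7)
7. 2465.753ms @ 6 + 1232.877ms (3)
8. 3698.63ms @ 9 + 1232.877ms (3)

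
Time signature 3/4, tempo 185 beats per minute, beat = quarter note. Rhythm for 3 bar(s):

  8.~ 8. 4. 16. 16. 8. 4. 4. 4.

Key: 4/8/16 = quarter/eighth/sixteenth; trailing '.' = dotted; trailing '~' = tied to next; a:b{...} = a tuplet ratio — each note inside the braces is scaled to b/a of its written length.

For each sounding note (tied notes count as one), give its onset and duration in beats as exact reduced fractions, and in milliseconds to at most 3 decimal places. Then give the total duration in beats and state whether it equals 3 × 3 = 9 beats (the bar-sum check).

1) 0.0ms=0b +486.486ms=3/2b
2) 486.486ms=3/2b +486.486ms=3/2b
3) 972.973ms=3b +121.622ms=3/8b
4) 1094.595ms=27/8b +121.622ms=3/8b
5) 1216.216ms=15/4b +243.243ms=3/4b
6) 1459.459ms=9/2b +486.486ms=3/2b
7) 1945.946ms=6b +486.486ms=3/2b
8) 2432.432ms=15/2b +486.486ms=3/2b
Σ=9b of 9 (185bpm 3/4) — PASS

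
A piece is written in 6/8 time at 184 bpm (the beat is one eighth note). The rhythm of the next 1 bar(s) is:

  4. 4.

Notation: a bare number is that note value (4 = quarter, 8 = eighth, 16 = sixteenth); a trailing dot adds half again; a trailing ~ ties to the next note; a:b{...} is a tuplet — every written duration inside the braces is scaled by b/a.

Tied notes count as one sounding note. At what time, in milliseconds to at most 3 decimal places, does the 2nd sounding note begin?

note 2 onset = 3b = 978.261ms

1. 0.0ms @ 0 + 978.261ms (3)
2. 978.261ms @ 3 + 978.261ms (3)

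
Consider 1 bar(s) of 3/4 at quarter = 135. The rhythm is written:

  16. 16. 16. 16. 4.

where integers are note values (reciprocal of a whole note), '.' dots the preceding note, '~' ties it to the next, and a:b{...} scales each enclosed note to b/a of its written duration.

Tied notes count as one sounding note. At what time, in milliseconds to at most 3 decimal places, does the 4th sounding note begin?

1. 0.0ms @ 0 + 166.667ms (3/8)
2. 166.667ms @ 3/8 + 166.667ms (3/8)
3. 333.333ms @ 3/4 + 166.667ms (3/8)
4. 500.0ms @ 9/8 + 166.667ms (3/8)
5. 666.667ms @ 3/2 + 666.667ms (3/2)

note 4 onset = 9/8b = 500.0ms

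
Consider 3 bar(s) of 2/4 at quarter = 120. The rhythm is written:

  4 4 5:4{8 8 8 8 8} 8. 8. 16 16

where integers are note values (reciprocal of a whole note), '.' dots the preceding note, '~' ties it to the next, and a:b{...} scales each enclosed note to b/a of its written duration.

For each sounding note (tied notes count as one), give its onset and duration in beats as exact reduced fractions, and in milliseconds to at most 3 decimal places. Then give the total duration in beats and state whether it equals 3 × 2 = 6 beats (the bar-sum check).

1) 0.0ms=0b +500.0ms=1b
2) 500.0ms=1b +500.0ms=1b
3) 1000.0ms=2b +200.0ms=2/5b
4) 1200.0ms=12/5b +200.0ms=2/5b
5) 1400.0ms=14/5b +200.0ms=2/5b
6) 1600.0ms=16/5b +200.0ms=2/5b
7) 1800.0ms=18/5b +200.0ms=2/5b
8) 2000.0ms=4b +375.0ms=3/4b
9) 2375.0ms=19/4b +375.0ms=3/4b
10) 2750.0ms=11/2b +125.0ms=1/4b
11) 2875.0ms=23/4b +125.0ms=1/4b
Σ=6b of 6 (120bpm 2/4) — PASS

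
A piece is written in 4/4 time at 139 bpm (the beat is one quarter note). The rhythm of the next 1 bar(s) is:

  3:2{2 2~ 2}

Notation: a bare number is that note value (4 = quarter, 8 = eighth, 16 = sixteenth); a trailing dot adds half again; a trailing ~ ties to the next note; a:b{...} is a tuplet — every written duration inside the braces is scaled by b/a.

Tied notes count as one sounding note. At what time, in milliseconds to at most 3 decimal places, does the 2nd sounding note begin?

1. 0.0ms @ 0 + 575.54ms (4/3)
2. 575.54ms @ 4/3 + 1151.079ms (8/3)

note 2 onset = 4/3b = 575.54ms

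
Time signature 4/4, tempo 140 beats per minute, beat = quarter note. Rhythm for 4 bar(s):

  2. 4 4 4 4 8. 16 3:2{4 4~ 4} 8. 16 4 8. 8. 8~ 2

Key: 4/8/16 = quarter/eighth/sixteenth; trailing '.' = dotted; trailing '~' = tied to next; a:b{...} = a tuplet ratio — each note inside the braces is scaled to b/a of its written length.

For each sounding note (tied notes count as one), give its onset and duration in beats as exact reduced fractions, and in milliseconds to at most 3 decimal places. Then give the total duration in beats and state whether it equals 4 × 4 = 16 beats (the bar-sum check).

1) 0.0ms=0b +1285.714ms=3b
2) 1285.714ms=3b +428.571ms=1b
3) 1714.286ms=4b +428.571ms=1b
4) 2142.857ms=5b +428.571ms=1b
5) 2571.429ms=6b +428.571ms=1b
6) 3000.0ms=7b +321.429ms=3/4b
7) 3321.429ms=31/4b +107.143ms=1/4b
8) 3428.571ms=8b +285.714ms=2/3b
9) 3714.286ms=26/3b +571.429ms=4/3b
10) 4285.714ms=10b +321.429ms=3/4b
11) 4607.143ms=43/4b +107.143ms=1/4b
12) 4714.286ms=11b +428.571ms=1b
13) 5142.857ms=12b +321.429ms=3/4b
14) 5464.286ms=51/4b +321.429ms=3/4b
15) 5785.714ms=27/2b +1071.429ms=5/2b
Σ=16b of 16 (140bpm 4/4) — PASS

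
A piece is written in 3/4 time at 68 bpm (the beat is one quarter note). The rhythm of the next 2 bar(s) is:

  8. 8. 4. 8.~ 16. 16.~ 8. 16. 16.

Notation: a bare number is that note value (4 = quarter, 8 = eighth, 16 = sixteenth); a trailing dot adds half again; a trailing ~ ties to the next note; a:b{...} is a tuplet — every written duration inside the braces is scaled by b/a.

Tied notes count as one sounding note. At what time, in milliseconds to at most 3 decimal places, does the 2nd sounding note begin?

note 2 onset = 3/4b = 661.765ms

1. 0.0ms @ 0 + 661.765ms (3/4)
2. 661.765ms @ 3/4 + 661.765ms (3/4)
3. 1323.529ms @ 3/2 + 1323.529ms (3/2)
4. 2647.059ms @ 3 + 992.647ms (9/8)
5. 3639.706ms @ 33/8 + 992.647ms (9/8)
6. 4632.353ms @ 21/4 + 330.882ms (3/8)
7. 4963.235ms @ 45/8 + 330.882ms (3/8)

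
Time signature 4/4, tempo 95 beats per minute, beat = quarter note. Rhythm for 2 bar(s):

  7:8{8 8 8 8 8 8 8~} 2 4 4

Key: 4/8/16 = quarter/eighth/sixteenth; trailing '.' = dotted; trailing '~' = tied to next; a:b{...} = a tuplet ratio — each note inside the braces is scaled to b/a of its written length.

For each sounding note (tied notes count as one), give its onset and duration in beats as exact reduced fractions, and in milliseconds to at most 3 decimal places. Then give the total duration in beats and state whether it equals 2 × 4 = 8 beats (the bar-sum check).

1) 0.0ms=0b +360.902ms=4/7b
2) 360.902ms=4/7b +360.902ms=4/7b
3) 721.805ms=8/7b +360.902ms=4/7b
4) 1082.707ms=12/7b +360.902ms=4/7b
5) 1443.609ms=16/7b +360.902ms=4/7b
6) 1804.511ms=20/7b +360.902ms=4/7b
7) 2165.414ms=24/7b +1624.06ms=18/7b
8) 3789.474ms=6b +631.579ms=1b
9) 4421.053ms=7b +631.579ms=1b
Σ=8b of 8 (95bpm 4/4) — PASS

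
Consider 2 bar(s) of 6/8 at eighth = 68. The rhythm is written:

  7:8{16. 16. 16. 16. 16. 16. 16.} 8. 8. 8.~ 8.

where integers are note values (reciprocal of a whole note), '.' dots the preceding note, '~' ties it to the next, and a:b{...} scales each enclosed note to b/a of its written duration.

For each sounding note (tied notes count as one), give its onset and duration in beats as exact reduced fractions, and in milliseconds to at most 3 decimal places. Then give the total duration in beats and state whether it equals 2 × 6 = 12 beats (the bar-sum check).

1) 0.0ms=0b +756.303ms=6/7b
2) 756.303ms=6/7b +756.303ms=6/7b
3) 1512.605ms=12/7b +756.303ms=6/7b
4) 2268.908ms=18/7b +756.303ms=6/7b
5) 3025.21ms=24/7b +756.303ms=6/7b
6) 3781.513ms=30/7b +756.303ms=6/7b
7) 4537.815ms=36/7b +756.303ms=6/7b
8) 5294.118ms=6b +1323.529ms=3/2b
9) 6617.647ms=15/2b +1323.529ms=3/2b
10) 7941.176ms=9b +2647.059ms=3b
Σ=12b of 12 (68bpm 6/8) — PASS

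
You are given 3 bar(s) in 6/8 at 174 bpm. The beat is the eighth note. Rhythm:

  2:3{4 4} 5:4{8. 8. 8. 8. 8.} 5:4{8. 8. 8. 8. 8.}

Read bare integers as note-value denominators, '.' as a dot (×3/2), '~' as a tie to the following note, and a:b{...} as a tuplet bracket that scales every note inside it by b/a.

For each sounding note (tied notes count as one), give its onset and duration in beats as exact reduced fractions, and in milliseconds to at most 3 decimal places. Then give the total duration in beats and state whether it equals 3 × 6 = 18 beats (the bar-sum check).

1) 0.0ms=0b +1034.483ms=3b
2) 1034.483ms=3b +1034.483ms=3b
3) 2068.966ms=6b +413.793ms=6/5b
4) 2482.759ms=36/5b +413.793ms=6/5b
5) 2896.552ms=42/5b +413.793ms=6/5b
6) 3310.345ms=48/5b +413.793ms=6/5b
7) 3724.138ms=54/5b +413.793ms=6/5b
8) 4137.931ms=12b +413.793ms=6/5b
9) 4551.724ms=66/5b +413.793ms=6/5b
10) 4965.517ms=72/5b +413.793ms=6/5b
11) 5379.31ms=78/5b +413.793ms=6/5b
12) 5793.103ms=84/5b +413.793ms=6/5b
Σ=18b of 18 (174bpm 6/8) — PASS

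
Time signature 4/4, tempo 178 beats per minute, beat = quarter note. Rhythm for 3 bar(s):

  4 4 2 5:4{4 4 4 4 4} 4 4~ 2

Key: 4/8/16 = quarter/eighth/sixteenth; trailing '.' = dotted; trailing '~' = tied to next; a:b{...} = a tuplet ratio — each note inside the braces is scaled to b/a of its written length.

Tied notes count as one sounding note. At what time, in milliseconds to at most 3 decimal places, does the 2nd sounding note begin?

1. 0.0ms @ 0 + 337.079ms (1)
2. 337.079ms @ 1 + 337.079ms (1)
3. 674.157ms @ 2 + 674.157ms (2)
4. 1348.315ms @ 4 + 269.663ms (4/5)
5. 1617.978ms @ 24/5 + 269.663ms (4/5)
6. 1887.64ms @ 28/5 + 269.663ms (4/5)
7. 2157.303ms @ 32/5 + 269.663ms (4/5)
8. 2426.966ms @ 36/5 + 269.663ms (4/5)
9. 2696.629ms @ 8 + 337.079ms (1)
10. 3033.708ms @ 9 + 1011.236ms (3)

note 2 onset = 1b = 337.079ms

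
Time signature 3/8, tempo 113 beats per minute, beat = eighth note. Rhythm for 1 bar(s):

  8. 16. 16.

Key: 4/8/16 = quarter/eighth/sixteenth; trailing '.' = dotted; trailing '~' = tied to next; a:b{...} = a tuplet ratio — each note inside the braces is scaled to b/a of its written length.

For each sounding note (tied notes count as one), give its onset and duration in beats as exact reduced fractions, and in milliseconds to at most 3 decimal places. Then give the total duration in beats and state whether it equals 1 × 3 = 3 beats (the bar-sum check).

1) 0.0ms=0b +796.46ms=3/2b
2) 796.46ms=3/2b +398.23ms=3/4b
3) 1194.69ms=9/4b +398.23ms=3/4b
Σ=3b of 3 (113bpm 3/8) — PASS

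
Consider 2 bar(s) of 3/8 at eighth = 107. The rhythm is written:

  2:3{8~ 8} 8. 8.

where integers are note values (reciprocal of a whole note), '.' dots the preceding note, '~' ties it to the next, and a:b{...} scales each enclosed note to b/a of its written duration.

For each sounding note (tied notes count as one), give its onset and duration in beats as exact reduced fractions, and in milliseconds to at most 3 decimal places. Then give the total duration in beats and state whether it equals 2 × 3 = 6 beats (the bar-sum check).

1) 0.0ms=0b +1682.243ms=3b
2) 1682.243ms=3b +841.121ms=3/2b
3) 2523.364ms=9/2b +841.121ms=3/2b
Σ=6b of 6 (107bpm 3/8) — PASS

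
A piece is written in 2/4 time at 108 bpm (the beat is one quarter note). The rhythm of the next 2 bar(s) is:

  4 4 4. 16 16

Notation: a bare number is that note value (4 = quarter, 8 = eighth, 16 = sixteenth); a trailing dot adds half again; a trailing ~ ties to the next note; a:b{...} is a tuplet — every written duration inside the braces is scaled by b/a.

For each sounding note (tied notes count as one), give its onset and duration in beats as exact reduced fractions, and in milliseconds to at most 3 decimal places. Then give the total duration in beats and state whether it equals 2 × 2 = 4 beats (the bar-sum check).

1) 0.0ms=0b +555.556ms=1b
2) 555.556ms=1b +555.556ms=1b
3) 1111.111ms=2b +833.333ms=3/2b
4) 1944.444ms=7/2b +138.889ms=1/4b
5) 2083.333ms=15/4b +138.889ms=1/4b
Σ=4b of 4 (108bpm 2/4) — PASS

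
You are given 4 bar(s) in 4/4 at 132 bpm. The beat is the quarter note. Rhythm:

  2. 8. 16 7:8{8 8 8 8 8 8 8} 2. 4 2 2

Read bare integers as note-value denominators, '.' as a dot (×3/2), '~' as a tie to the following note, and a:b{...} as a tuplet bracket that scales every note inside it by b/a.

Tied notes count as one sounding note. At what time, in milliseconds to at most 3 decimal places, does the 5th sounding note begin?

1. 0.0ms @ 0 + 1363.636ms (3)
2. 1363.636ms @ 3 + 340.909ms (3/4)
3. 1704.545ms @ 15/4 + 113.636ms (1/4)
4. 1818.182ms @ 4 + 259.74ms (4/7)
5. 2077.922ms @ 32/7 + 259.74ms (4/7)
6. 2337.662ms @ 36/7 + 259.74ms (4/7)
7. 2597.403ms @ 40/7 + 259.74ms (4/7)
8. 2857.143ms @ 44/7 + 259.74ms (4/7)
9. 3116.883ms @ 48/7 + 259.74ms (4/7)
10. 3376.623ms @ 52/7 + 259.74ms (4/7)
11. 3636.364ms @ 8 + 1363.636ms (3)
12. 5000.0ms @ 11 + 454.545ms (1)
13. 5454.545ms @ 12 + 909.091ms (2)
14. 6363.636ms @ 14 + 909.091ms (2)

note 5 onset = 32/7b = 2077.922ms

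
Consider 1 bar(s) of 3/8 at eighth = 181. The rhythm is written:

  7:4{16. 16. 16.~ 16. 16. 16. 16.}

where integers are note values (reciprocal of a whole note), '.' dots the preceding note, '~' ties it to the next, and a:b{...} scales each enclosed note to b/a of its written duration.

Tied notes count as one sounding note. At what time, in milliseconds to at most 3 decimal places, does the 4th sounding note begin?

1. 0.0ms @ 0 + 142.068ms (3/7)
2. 142.068ms @ 3/7 + 142.068ms (3/7)
3. 284.136ms @ 6/7 + 284.136ms (6/7)
4. 568.272ms @ 12/7 + 142.068ms (3/7)
5. 710.339ms @ 15/7 + 142.068ms (3/7)
6. 852.407ms @ 18/7 + 142.068ms (3/7)

note 4 onset = 12/7b = 568.272ms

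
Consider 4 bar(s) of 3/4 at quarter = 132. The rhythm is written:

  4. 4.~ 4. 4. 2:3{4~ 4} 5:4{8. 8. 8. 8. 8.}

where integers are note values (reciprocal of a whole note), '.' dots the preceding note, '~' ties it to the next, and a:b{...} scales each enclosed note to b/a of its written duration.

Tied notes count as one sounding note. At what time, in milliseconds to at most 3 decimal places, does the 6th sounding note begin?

note 6 onset = 48/5b = 4363.636ms

1. 0.0ms @ 0 + 681.818ms (3/2)
2. 681.818ms @ 3/2 + 1363.636ms (3)
3. 2045.455ms @ 9/2 + 681.818ms (3/2)
4. 2727.273ms @ 6 + 1363.636ms (3)
5. 4090.909ms @ 9 + 272.727ms (3/5)
6. 4363.636ms @ 48/5 + 272.727ms (3/5)
7. 4636.364ms @ 51/5 + 272.727ms (3/5)
8. 4909.091ms @ 54/5 + 272.727ms (3/5)
9. 5181.818ms @ 57/5 + 272.727ms (3/5)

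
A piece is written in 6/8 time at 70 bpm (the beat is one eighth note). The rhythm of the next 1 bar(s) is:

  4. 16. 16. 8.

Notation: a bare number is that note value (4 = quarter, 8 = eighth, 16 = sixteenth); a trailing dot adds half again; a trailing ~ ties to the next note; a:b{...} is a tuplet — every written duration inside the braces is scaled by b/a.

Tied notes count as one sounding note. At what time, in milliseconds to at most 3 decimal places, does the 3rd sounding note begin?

note 3 onset = 15/4b = 3214.286ms

1. 0.0ms @ 0 + 2571.429ms (3)
2. 2571.429ms @ 3 + 642.857ms (3/4)
3. 3214.286ms @ 15/4 + 642.857ms (3/4)
4. 3857.143ms @ 9/2 + 1285.714ms (3/2)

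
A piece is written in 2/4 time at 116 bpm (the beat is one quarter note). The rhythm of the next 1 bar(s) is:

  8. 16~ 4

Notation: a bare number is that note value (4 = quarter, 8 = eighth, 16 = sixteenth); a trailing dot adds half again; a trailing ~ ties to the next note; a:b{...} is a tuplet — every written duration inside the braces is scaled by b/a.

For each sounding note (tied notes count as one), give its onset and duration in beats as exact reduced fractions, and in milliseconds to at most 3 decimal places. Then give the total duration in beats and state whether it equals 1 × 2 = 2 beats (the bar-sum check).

1) 0.0ms=0b +387.931ms=3/4b
2) 387.931ms=3/4b +646.552ms=5/4b
Σ=2b of 2 (116bpm 2/4) — PASS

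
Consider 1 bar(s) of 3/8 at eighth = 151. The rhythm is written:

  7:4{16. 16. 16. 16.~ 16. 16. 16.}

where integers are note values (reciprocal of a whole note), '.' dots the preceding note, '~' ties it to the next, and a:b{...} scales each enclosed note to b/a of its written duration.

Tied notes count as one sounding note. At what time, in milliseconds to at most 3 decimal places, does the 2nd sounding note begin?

note 2 onset = 3/7b = 170.293ms

1. 0.0ms @ 0 + 170.293ms (3/7)
2. 170.293ms @ 3/7 + 170.293ms (3/7)
3. 340.587ms @ 6/7 + 170.293ms (3/7)
4. 510.88ms @ 9/7 + 340.587ms (6/7)
5. 851.466ms @ 15/7 + 170.293ms (3/7)
6. 1021.76ms @ 18/7 + 170.293ms (3/7)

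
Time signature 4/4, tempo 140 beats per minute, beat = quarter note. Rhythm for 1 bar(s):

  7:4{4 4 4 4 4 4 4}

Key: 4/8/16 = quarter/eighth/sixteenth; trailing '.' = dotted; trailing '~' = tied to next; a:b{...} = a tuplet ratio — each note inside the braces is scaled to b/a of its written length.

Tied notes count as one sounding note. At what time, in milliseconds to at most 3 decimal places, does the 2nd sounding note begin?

note 2 onset = 4/7b = 244.898ms

1. 0.0ms @ 0 + 244.898ms (4/7)
2. 244.898ms @ 4/7 + 244.898ms (4/7)
3. 489.796ms @ 8/7 + 244.898ms (4/7)
4. 734.694ms @ 12/7 + 244.898ms (4/7)
5. 979.592ms @ 16/7 + 244.898ms (4/7)
6. 1224.49ms @ 20/7 + 244.898ms (4/7)
7. 1469.388ms @ 24/7 + 244.898ms (4/7)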